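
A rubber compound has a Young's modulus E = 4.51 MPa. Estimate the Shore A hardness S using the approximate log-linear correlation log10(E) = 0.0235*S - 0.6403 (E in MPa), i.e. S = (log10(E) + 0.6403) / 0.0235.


log10(E) = 0.0235*S - 0.6403  =>  S = (log10(E) + 0.6403) / 0.0235
log10(4.51) = 0.654177
S = (0.654177 + 0.6403) / 0.0235 = 1.294477 / 0.0235
S = 55.1

Shore A = 55.1


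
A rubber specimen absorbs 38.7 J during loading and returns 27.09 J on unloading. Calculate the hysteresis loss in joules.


Hysteresis loss = loading - unloading
= 38.7 - 27.09
= 11.61 J

11.61 J


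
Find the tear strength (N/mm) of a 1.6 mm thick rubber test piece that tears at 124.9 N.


Tear strength = force / thickness
= 124.9 / 1.6
= 78.06 N/mm

78.06 N/mm


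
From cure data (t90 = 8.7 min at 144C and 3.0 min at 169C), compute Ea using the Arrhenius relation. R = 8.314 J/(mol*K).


T1 = 417.15 K, T2 = 442.15 K
1/T1 - 1/T2 = 1.3554e-04
ln(t1/t2) = ln(8.7/3.0) = 1.0647
Ea = 8.314 * 1.0647 / 1.3554e-04 = 65307.5697 J/mol
Ea = 65.31 kJ/mol

65.31 kJ/mol


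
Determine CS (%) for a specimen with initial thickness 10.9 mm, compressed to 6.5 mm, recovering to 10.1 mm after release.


CS = (t0 - recovered) / (t0 - ts) * 100
= (10.9 - 10.1) / (10.9 - 6.5) * 100
= 0.8 / 4.4 * 100
= 18.2%

18.2%


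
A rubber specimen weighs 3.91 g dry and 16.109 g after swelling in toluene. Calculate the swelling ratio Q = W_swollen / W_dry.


Q = W_swollen / W_dry
Q = 16.109 / 3.91
Q = 4.12

Q = 4.12


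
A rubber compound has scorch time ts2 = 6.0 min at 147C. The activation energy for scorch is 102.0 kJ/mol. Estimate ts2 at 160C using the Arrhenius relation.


Convert temperatures: T1 = 147 + 273.15 = 420.15 K, T2 = 160 + 273.15 = 433.15 K
ts2_new = 6.0 * exp(102000 / 8.314 * (1/433.15 - 1/420.15))
1/T2 - 1/T1 = -7.1433e-05
ts2_new = 2.5 min

2.5 min


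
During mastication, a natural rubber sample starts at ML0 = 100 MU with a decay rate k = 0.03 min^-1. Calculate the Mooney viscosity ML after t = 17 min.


ML = ML0 * exp(-k * t)
ML = 100 * exp(-0.03 * 17)
ML = 100 * 0.6005
ML = 60.05 MU

60.05 MU


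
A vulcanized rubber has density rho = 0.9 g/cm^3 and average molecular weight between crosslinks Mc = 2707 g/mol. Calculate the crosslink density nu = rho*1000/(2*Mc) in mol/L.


nu = rho * 1000 / (2 * Mc)
nu = 0.9 * 1000 / (2 * 2707)
nu = 900.0 / 5414
nu = 0.1662 mol/L

0.1662 mol/L


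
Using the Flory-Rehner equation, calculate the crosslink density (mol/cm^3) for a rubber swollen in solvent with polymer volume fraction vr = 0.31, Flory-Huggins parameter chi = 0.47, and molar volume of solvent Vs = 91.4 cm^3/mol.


ln(1 - vr) = ln(1 - 0.31) = -0.3711
Numerator = -((-0.3711) + 0.31 + 0.47 * 0.31^2) = 0.0159
Denominator = 91.4 * (0.31^(1/3) - 0.31/2) = 47.6916
nu = 0.0159 / 47.6916 = 3.3332e-04 mol/cm^3

3.3332e-04 mol/cm^3


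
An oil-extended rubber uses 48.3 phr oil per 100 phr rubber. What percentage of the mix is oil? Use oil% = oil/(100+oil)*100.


Oil % = oil / (100 + oil) * 100
= 48.3 / (100 + 48.3) * 100
= 48.3 / 148.3 * 100
= 32.57%

32.57%


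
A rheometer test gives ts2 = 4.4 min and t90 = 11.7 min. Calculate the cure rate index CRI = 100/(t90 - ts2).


CRI = 100 / (t90 - ts2)
= 100 / (11.7 - 4.4)
= 100 / 7.3
= 13.7 min^-1

13.7 min^-1


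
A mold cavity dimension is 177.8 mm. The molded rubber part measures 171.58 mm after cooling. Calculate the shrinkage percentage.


Shrinkage = (mold - part) / mold * 100
= (177.8 - 171.58) / 177.8 * 100
= 6.22 / 177.8 * 100
= 3.5%

3.5%


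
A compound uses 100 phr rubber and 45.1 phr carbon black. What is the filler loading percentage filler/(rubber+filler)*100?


Filler % = filler / (rubber + filler) * 100
= 45.1 / (100 + 45.1) * 100
= 45.1 / 145.1 * 100
= 31.08%

31.08%


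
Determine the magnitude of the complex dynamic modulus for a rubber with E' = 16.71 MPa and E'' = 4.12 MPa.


|E*| = sqrt(E'^2 + E''^2)
= sqrt(16.71^2 + 4.12^2)
= sqrt(279.2241 + 16.9744)
= 17.21 MPa

17.21 MPa


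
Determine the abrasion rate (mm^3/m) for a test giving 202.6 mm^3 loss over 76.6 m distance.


Rate = volume_loss / distance
= 202.6 / 76.6
= 2.645 mm^3/m

2.645 mm^3/m


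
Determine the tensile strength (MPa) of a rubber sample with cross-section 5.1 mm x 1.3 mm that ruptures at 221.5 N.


Area = width * thickness = 5.1 * 1.3 = 6.63 mm^2
TS = force / area = 221.5 / 6.63 = 33.41 MPa

33.41 MPa


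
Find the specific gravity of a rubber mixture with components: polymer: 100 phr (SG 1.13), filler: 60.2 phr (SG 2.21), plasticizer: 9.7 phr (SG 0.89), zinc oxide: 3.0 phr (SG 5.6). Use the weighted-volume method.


Sum of weights = 172.9
Volume contributions:
  polymer: 100/1.13 = 88.4956
  filler: 60.2/2.21 = 27.2398
  plasticizer: 9.7/0.89 = 10.8989
  zinc oxide: 3.0/5.6 = 0.5357
Sum of volumes = 127.1700
SG = 172.9 / 127.1700 = 1.36

SG = 1.36


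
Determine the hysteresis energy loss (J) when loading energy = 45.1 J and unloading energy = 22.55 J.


Hysteresis loss = loading - unloading
= 45.1 - 22.55
= 22.55 J

22.55 J


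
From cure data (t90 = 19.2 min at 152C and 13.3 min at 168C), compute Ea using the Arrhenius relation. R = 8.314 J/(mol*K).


T1 = 425.15 K, T2 = 441.15 K
1/T1 - 1/T2 = 8.5308e-05
ln(t1/t2) = ln(19.2/13.3) = 0.3671
Ea = 8.314 * 0.3671 / 8.5308e-05 = 35781.4218 J/mol
Ea = 35.78 kJ/mol

35.78 kJ/mol


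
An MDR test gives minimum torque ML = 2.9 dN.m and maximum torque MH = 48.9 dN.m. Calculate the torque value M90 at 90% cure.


M90 = ML + 0.9 * (MH - ML)
M90 = 2.9 + 0.9 * (48.9 - 2.9)
M90 = 2.9 + 0.9 * 46.0
M90 = 44.3 dN.m

44.3 dN.m


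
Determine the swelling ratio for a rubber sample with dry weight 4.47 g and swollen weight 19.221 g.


Q = W_swollen / W_dry
Q = 19.221 / 4.47
Q = 4.3

Q = 4.3


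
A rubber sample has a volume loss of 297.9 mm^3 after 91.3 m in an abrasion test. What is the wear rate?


Rate = volume_loss / distance
= 297.9 / 91.3
= 3.263 mm^3/m

3.263 mm^3/m


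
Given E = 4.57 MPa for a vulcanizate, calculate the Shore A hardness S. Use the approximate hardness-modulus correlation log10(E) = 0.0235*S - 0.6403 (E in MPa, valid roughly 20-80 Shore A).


log10(E) = 0.0235*S - 0.6403  =>  S = (log10(E) + 0.6403) / 0.0235
log10(4.57) = 0.659916
S = (0.659916 + 0.6403) / 0.0235 = 1.300216 / 0.0235
S = 55.3

Shore A = 55.3


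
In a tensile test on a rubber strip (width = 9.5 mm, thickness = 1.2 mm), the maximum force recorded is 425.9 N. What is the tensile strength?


Area = width * thickness = 9.5 * 1.2 = 11.4 mm^2
TS = force / area = 425.9 / 11.4 = 37.36 MPa

37.36 MPa


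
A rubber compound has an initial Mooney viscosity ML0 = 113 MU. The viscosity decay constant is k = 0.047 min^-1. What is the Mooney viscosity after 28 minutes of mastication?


ML = ML0 * exp(-k * t)
ML = 113 * exp(-0.047 * 28)
ML = 113 * 0.2682
ML = 30.31 MU

30.31 MU


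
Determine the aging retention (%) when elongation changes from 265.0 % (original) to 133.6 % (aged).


Retention = aged / original * 100
= 133.6 / 265.0 * 100
= 50.4%

50.4%


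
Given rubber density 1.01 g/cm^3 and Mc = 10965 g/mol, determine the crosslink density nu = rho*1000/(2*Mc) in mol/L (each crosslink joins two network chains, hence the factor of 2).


nu = rho * 1000 / (2 * Mc)
nu = 1.01 * 1000 / (2 * 10965)
nu = 1010.0 / 21930
nu = 0.0461 mol/L

0.0461 mol/L


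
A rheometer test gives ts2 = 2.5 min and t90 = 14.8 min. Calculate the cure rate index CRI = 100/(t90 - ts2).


CRI = 100 / (t90 - ts2)
= 100 / (14.8 - 2.5)
= 100 / 12.3
= 8.13 min^-1

8.13 min^-1


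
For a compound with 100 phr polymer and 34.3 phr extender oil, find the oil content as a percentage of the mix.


Oil % = oil / (100 + oil) * 100
= 34.3 / (100 + 34.3) * 100
= 34.3 / 134.3 * 100
= 25.54%

25.54%


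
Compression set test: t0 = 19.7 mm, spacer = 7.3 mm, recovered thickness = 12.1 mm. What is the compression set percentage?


CS = (t0 - recovered) / (t0 - ts) * 100
= (19.7 - 12.1) / (19.7 - 7.3) * 100
= 7.6 / 12.4 * 100
= 61.3%

61.3%


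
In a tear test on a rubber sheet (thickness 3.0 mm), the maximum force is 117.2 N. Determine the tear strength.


Tear strength = force / thickness
= 117.2 / 3.0
= 39.07 N/mm

39.07 N/mm


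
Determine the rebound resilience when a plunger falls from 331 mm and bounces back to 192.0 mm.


Resilience = h_rebound / h_drop * 100
= 192.0 / 331 * 100
= 58.0%

58.0%


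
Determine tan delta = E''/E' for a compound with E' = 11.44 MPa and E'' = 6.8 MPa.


tan delta = E'' / E'
= 6.8 / 11.44
= 0.5944

tan delta = 0.5944


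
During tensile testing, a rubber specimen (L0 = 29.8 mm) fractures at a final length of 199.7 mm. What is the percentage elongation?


Elongation = (Lf - L0) / L0 * 100
= (199.7 - 29.8) / 29.8 * 100
= 169.9 / 29.8 * 100
= 570.1%

570.1%


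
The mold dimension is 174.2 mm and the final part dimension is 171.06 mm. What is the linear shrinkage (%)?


Shrinkage = (mold - part) / mold * 100
= (174.2 - 171.06) / 174.2 * 100
= 3.14 / 174.2 * 100
= 1.8%

1.8%


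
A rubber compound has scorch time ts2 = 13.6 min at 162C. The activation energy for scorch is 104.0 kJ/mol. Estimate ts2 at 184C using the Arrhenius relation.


Convert temperatures: T1 = 162 + 273.15 = 435.15 K, T2 = 184 + 273.15 = 457.15 K
ts2_new = 13.6 * exp(104000 / 8.314 * (1/457.15 - 1/435.15))
1/T2 - 1/T1 = -1.1059e-04
ts2_new = 3.41 min

3.41 min


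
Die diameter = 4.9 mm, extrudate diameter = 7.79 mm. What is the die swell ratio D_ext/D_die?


Die swell ratio = D_extrudate / D_die
= 7.79 / 4.9
= 1.59

Die swell = 1.59


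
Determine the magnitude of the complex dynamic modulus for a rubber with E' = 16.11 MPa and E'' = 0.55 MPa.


|E*| = sqrt(E'^2 + E''^2)
= sqrt(16.11^2 + 0.55^2)
= sqrt(259.5321 + 0.3025)
= 16.119 MPa

16.119 MPa


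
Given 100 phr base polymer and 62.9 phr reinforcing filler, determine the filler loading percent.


Filler % = filler / (rubber + filler) * 100
= 62.9 / (100 + 62.9) * 100
= 62.9 / 162.9 * 100
= 38.61%

38.61%


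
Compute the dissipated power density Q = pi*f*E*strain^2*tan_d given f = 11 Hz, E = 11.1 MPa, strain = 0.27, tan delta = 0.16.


Q = pi * f * E * strain^2 * tan_d
= pi * 11 * 11.1 * 0.27^2 * 0.16
= pi * 11 * 11.1 * 0.0729 * 0.16
= 4.4742

Q = 4.4742


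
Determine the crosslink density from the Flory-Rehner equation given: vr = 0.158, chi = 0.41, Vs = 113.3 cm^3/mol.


ln(1 - vr) = ln(1 - 0.158) = -0.1720
Numerator = -((-0.1720) + 0.158 + 0.41 * 0.158^2) = 0.0037
Denominator = 113.3 * (0.158^(1/3) - 0.158/2) = 52.3006
nu = 0.0037 / 52.3006 = 7.1510e-05 mol/cm^3

7.1510e-05 mol/cm^3


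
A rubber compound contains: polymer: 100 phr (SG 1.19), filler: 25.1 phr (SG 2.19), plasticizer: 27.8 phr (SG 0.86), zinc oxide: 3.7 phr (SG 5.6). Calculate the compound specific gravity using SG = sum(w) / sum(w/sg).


Sum of weights = 156.6
Volume contributions:
  polymer: 100/1.19 = 84.0336
  filler: 25.1/2.19 = 11.4612
  plasticizer: 27.8/0.86 = 32.3256
  zinc oxide: 3.7/5.6 = 0.6607
Sum of volumes = 128.4811
SG = 156.6 / 128.4811 = 1.219

SG = 1.219


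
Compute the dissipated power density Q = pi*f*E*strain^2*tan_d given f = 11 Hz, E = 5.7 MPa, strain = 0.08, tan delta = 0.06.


Q = pi * f * E * strain^2 * tan_d
= pi * 11 * 5.7 * 0.08^2 * 0.06
= pi * 11 * 5.7 * 0.0064 * 0.06
= 0.0756

Q = 0.0756


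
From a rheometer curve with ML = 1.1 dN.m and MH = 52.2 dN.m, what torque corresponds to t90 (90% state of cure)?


M90 = ML + 0.9 * (MH - ML)
M90 = 1.1 + 0.9 * (52.2 - 1.1)
M90 = 1.1 + 0.9 * 51.1
M90 = 47.09 dN.m

47.09 dN.m


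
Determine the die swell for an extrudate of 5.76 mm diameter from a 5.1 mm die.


Die swell ratio = D_extrudate / D_die
= 5.76 / 5.1
= 1.129

Die swell = 1.129


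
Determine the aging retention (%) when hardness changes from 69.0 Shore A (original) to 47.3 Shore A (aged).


Retention = aged / original * 100
= 47.3 / 69.0 * 100
= 68.6%

68.6%


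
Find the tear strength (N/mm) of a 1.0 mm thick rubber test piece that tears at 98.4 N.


Tear strength = force / thickness
= 98.4 / 1.0
= 98.4 N/mm

98.4 N/mm


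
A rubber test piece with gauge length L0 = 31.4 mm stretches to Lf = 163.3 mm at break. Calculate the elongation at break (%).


Elongation = (Lf - L0) / L0 * 100
= (163.3 - 31.4) / 31.4 * 100
= 131.9 / 31.4 * 100
= 420.1%

420.1%


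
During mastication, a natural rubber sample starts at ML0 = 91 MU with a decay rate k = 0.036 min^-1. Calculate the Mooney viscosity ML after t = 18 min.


ML = ML0 * exp(-k * t)
ML = 91 * exp(-0.036 * 18)
ML = 91 * 0.5231
ML = 47.6 MU

47.6 MU


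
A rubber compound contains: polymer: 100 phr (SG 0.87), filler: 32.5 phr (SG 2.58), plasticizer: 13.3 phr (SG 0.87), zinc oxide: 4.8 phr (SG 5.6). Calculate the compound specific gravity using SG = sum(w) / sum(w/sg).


Sum of weights = 150.6
Volume contributions:
  polymer: 100/0.87 = 114.9425
  filler: 32.5/2.58 = 12.5969
  plasticizer: 13.3/0.87 = 15.2874
  zinc oxide: 4.8/5.6 = 0.8571
Sum of volumes = 143.6839
SG = 150.6 / 143.6839 = 1.048

SG = 1.048


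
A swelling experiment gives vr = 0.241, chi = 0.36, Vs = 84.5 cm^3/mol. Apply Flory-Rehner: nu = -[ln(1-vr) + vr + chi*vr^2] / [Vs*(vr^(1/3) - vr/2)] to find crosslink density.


ln(1 - vr) = ln(1 - 0.241) = -0.2758
Numerator = -((-0.2758) + 0.241 + 0.36 * 0.241^2) = 0.0138
Denominator = 84.5 * (0.241^(1/3) - 0.241/2) = 42.4028
nu = 0.0138 / 42.4028 = 3.2650e-04 mol/cm^3

3.2650e-04 mol/cm^3


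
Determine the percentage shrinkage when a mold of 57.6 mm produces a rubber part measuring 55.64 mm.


Shrinkage = (mold - part) / mold * 100
= (57.6 - 55.64) / 57.6 * 100
= 1.96 / 57.6 * 100
= 3.4%

3.4%


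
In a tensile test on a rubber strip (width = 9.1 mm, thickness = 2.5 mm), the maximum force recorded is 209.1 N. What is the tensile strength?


Area = width * thickness = 9.1 * 2.5 = 22.75 mm^2
TS = force / area = 209.1 / 22.75 = 9.19 MPa

9.19 MPa


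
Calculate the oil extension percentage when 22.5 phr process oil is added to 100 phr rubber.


Oil % = oil / (100 + oil) * 100
= 22.5 / (100 + 22.5) * 100
= 22.5 / 122.5 * 100
= 18.37%

18.37%


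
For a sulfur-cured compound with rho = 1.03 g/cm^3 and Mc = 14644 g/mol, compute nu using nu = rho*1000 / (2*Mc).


nu = rho * 1000 / (2 * Mc)
nu = 1.03 * 1000 / (2 * 14644)
nu = 1030.0 / 29288
nu = 0.0352 mol/L

0.0352 mol/L


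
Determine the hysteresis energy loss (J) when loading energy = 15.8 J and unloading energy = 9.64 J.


Hysteresis loss = loading - unloading
= 15.8 - 9.64
= 6.16 J

6.16 J


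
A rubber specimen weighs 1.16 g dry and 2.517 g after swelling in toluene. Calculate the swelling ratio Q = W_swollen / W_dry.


Q = W_swollen / W_dry
Q = 2.517 / 1.16
Q = 2.17

Q = 2.17


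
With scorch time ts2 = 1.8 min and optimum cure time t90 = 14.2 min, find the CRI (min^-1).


CRI = 100 / (t90 - ts2)
= 100 / (14.2 - 1.8)
= 100 / 12.4
= 8.06 min^-1

8.06 min^-1


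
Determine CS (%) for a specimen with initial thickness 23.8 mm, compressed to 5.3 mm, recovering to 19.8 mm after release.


CS = (t0 - recovered) / (t0 - ts) * 100
= (23.8 - 19.8) / (23.8 - 5.3) * 100
= 4.0 / 18.5 * 100
= 21.6%

21.6%


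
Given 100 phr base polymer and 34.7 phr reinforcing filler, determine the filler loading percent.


Filler % = filler / (rubber + filler) * 100
= 34.7 / (100 + 34.7) * 100
= 34.7 / 134.7 * 100
= 25.76%

25.76%


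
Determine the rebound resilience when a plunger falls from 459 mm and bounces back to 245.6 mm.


Resilience = h_rebound / h_drop * 100
= 245.6 / 459 * 100
= 53.5%

53.5%


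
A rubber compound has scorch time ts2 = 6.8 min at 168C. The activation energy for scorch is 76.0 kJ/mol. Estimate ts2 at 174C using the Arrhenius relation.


Convert temperatures: T1 = 168 + 273.15 = 441.15 K, T2 = 174 + 273.15 = 447.15 K
ts2_new = 6.8 * exp(76000 / 8.314 * (1/447.15 - 1/441.15))
1/T2 - 1/T1 = -3.0417e-05
ts2_new = 5.15 min

5.15 min


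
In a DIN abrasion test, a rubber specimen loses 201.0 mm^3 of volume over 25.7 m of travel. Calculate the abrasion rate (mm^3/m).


Rate = volume_loss / distance
= 201.0 / 25.7
= 7.821 mm^3/m

7.821 mm^3/m


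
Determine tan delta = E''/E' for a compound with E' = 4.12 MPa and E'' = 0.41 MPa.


tan delta = E'' / E'
= 0.41 / 4.12
= 0.0995

tan delta = 0.0995


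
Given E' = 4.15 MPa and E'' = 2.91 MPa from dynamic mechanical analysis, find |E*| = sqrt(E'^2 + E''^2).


|E*| = sqrt(E'^2 + E''^2)
= sqrt(4.15^2 + 2.91^2)
= sqrt(17.2225 + 8.4681)
= 5.069 MPa

5.069 MPa


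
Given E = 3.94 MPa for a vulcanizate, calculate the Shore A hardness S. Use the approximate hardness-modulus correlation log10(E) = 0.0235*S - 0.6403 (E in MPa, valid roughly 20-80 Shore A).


log10(E) = 0.0235*S - 0.6403  =>  S = (log10(E) + 0.6403) / 0.0235
log10(3.94) = 0.595496
S = (0.595496 + 0.6403) / 0.0235 = 1.235796 / 0.0235
S = 52.6

Shore A = 52.6


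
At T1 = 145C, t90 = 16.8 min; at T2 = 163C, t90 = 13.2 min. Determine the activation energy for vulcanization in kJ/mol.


T1 = 418.15 K, T2 = 436.15 K
1/T1 - 1/T2 = 9.8697e-05
ln(t1/t2) = ln(16.8/13.2) = 0.2412
Ea = 8.314 * 0.2412 / 9.8697e-05 = 20314.8899 J/mol
Ea = 20.31 kJ/mol

20.31 kJ/mol


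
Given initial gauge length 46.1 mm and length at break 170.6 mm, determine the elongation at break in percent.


Elongation = (Lf - L0) / L0 * 100
= (170.6 - 46.1) / 46.1 * 100
= 124.5 / 46.1 * 100
= 270.1%

270.1%


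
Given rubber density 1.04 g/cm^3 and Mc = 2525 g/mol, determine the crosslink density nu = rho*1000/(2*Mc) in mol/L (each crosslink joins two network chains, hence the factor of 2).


nu = rho * 1000 / (2 * Mc)
nu = 1.04 * 1000 / (2 * 2525)
nu = 1040.0 / 5050
nu = 0.2059 mol/L

0.2059 mol/L


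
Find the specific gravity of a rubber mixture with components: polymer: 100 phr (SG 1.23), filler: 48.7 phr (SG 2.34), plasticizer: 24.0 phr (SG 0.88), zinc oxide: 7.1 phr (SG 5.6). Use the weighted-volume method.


Sum of weights = 179.8
Volume contributions:
  polymer: 100/1.23 = 81.3008
  filler: 48.7/2.34 = 20.8120
  plasticizer: 24.0/0.88 = 27.2727
  zinc oxide: 7.1/5.6 = 1.2679
Sum of volumes = 130.6534
SG = 179.8 / 130.6534 = 1.376

SG = 1.376


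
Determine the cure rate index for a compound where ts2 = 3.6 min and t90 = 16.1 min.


CRI = 100 / (t90 - ts2)
= 100 / (16.1 - 3.6)
= 100 / 12.5
= 8.0 min^-1

8.0 min^-1


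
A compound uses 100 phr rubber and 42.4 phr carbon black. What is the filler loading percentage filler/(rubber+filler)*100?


Filler % = filler / (rubber + filler) * 100
= 42.4 / (100 + 42.4) * 100
= 42.4 / 142.4 * 100
= 29.78%

29.78%


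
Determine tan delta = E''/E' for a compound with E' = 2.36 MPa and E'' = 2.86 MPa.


tan delta = E'' / E'
= 2.86 / 2.36
= 1.2119

tan delta = 1.2119


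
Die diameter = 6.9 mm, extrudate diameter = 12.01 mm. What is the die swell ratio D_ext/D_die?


Die swell ratio = D_extrudate / D_die
= 12.01 / 6.9
= 1.741

Die swell = 1.741


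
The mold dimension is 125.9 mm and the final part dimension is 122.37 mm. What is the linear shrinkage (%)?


Shrinkage = (mold - part) / mold * 100
= (125.9 - 122.37) / 125.9 * 100
= 3.53 / 125.9 * 100
= 2.8%

2.8%


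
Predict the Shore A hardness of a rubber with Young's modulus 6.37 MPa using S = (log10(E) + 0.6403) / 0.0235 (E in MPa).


log10(E) = 0.0235*S - 0.6403  =>  S = (log10(E) + 0.6403) / 0.0235
log10(6.37) = 0.804139
S = (0.804139 + 0.6403) / 0.0235 = 1.444439 / 0.0235
S = 61.5

Shore A = 61.5


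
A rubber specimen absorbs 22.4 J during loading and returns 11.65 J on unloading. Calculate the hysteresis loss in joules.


Hysteresis loss = loading - unloading
= 22.4 - 11.65
= 10.75 J

10.75 J


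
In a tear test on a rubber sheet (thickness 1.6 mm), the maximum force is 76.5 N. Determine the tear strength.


Tear strength = force / thickness
= 76.5 / 1.6
= 47.81 N/mm

47.81 N/mm


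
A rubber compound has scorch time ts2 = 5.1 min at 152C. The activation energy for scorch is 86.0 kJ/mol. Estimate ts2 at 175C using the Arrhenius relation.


Convert temperatures: T1 = 152 + 273.15 = 425.15 K, T2 = 175 + 273.15 = 448.15 K
ts2_new = 5.1 * exp(86000 / 8.314 * (1/448.15 - 1/425.15))
1/T2 - 1/T1 = -1.2072e-04
ts2_new = 1.46 min

1.46 min


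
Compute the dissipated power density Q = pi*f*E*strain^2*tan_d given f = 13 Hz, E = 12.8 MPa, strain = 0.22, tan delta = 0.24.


Q = pi * f * E * strain^2 * tan_d
= pi * 13 * 12.8 * 0.22^2 * 0.24
= pi * 13 * 12.8 * 0.0484 * 0.24
= 6.0724

Q = 6.0724


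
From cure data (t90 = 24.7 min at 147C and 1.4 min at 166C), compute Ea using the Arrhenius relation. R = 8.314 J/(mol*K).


T1 = 420.15 K, T2 = 439.15 K
1/T1 - 1/T2 = 1.0298e-04
ln(t1/t2) = ln(24.7/1.4) = 2.8703
Ea = 8.314 * 2.8703 / 1.0298e-04 = 231742.4834 J/mol
Ea = 231.74 kJ/mol

231.74 kJ/mol


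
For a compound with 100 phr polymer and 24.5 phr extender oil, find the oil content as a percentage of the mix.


Oil % = oil / (100 + oil) * 100
= 24.5 / (100 + 24.5) * 100
= 24.5 / 124.5 * 100
= 19.68%

19.68%


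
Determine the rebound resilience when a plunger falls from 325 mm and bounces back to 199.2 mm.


Resilience = h_rebound / h_drop * 100
= 199.2 / 325 * 100
= 61.3%

61.3%


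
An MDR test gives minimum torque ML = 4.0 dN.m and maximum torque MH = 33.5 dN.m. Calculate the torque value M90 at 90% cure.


M90 = ML + 0.9 * (MH - ML)
M90 = 4.0 + 0.9 * (33.5 - 4.0)
M90 = 4.0 + 0.9 * 29.5
M90 = 30.55 dN.m

30.55 dN.m


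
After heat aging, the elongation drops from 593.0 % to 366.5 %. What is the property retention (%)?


Retention = aged / original * 100
= 366.5 / 593.0 * 100
= 61.8%

61.8%


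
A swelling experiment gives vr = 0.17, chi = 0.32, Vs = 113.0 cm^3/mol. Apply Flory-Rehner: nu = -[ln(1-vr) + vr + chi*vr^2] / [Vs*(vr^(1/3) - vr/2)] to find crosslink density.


ln(1 - vr) = ln(1 - 0.17) = -0.1863
Numerator = -((-0.1863) + 0.17 + 0.32 * 0.17^2) = 0.0071
Denominator = 113.0 * (0.17^(1/3) - 0.17/2) = 52.9931
nu = 0.0071 / 52.9931 = 1.3363e-04 mol/cm^3

1.3363e-04 mol/cm^3


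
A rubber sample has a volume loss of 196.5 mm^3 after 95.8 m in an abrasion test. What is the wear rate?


Rate = volume_loss / distance
= 196.5 / 95.8
= 2.051 mm^3/m

2.051 mm^3/m


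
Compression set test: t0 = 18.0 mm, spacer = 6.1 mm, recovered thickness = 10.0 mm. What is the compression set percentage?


CS = (t0 - recovered) / (t0 - ts) * 100
= (18.0 - 10.0) / (18.0 - 6.1) * 100
= 8.0 / 11.9 * 100
= 67.2%

67.2%


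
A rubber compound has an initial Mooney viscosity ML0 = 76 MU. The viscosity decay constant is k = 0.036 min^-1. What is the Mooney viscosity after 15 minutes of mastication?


ML = ML0 * exp(-k * t)
ML = 76 * exp(-0.036 * 15)
ML = 76 * 0.5827
ML = 44.29 MU

44.29 MU


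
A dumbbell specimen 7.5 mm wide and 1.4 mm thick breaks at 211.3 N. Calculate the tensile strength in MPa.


Area = width * thickness = 7.5 * 1.4 = 10.5 mm^2
TS = force / area = 211.3 / 10.5 = 20.12 MPa

20.12 MPa


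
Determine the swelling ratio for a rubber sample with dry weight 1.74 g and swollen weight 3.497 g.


Q = W_swollen / W_dry
Q = 3.497 / 1.74
Q = 2.01

Q = 2.01


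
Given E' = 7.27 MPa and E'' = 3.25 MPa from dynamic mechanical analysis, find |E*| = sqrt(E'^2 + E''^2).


|E*| = sqrt(E'^2 + E''^2)
= sqrt(7.27^2 + 3.25^2)
= sqrt(52.8529 + 10.5625)
= 7.963 MPa

7.963 MPa


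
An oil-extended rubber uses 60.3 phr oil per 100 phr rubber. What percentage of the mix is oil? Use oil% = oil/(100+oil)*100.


Oil % = oil / (100 + oil) * 100
= 60.3 / (100 + 60.3) * 100
= 60.3 / 160.3 * 100
= 37.62%

37.62%


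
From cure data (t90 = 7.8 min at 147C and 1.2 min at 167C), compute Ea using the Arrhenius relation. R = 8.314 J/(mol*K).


T1 = 420.15 K, T2 = 440.15 K
1/T1 - 1/T2 = 1.0815e-04
ln(t1/t2) = ln(7.8/1.2) = 1.8718
Ea = 8.314 * 1.8718 / 1.0815e-04 = 143894.7823 J/mol
Ea = 143.89 kJ/mol

143.89 kJ/mol


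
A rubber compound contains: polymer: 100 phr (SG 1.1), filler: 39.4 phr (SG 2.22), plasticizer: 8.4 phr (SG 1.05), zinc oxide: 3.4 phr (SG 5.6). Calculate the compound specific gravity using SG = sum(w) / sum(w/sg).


Sum of weights = 151.2
Volume contributions:
  polymer: 100/1.1 = 90.9091
  filler: 39.4/2.22 = 17.7477
  plasticizer: 8.4/1.05 = 8.0000
  zinc oxide: 3.4/5.6 = 0.6071
Sum of volumes = 117.2640
SG = 151.2 / 117.2640 = 1.289

SG = 1.289


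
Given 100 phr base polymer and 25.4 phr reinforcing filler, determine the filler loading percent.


Filler % = filler / (rubber + filler) * 100
= 25.4 / (100 + 25.4) * 100
= 25.4 / 125.4 * 100
= 20.26%

20.26%


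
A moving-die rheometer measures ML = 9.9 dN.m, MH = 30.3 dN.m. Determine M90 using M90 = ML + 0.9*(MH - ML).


M90 = ML + 0.9 * (MH - ML)
M90 = 9.9 + 0.9 * (30.3 - 9.9)
M90 = 9.9 + 0.9 * 20.4
M90 = 28.26 dN.m

28.26 dN.m


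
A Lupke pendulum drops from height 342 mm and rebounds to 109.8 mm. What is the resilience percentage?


Resilience = h_rebound / h_drop * 100
= 109.8 / 342 * 100
= 32.1%

32.1%


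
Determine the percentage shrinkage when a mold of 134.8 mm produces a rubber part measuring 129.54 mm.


Shrinkage = (mold - part) / mold * 100
= (134.8 - 129.54) / 134.8 * 100
= 5.26 / 134.8 * 100
= 3.9%

3.9%


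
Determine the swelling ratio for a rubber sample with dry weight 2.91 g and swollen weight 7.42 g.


Q = W_swollen / W_dry
Q = 7.42 / 2.91
Q = 2.55

Q = 2.55


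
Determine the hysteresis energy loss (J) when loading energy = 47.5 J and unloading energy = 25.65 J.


Hysteresis loss = loading - unloading
= 47.5 - 25.65
= 21.85 J

21.85 J


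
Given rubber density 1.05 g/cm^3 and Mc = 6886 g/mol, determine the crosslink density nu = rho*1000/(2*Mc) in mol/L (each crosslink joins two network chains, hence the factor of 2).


nu = rho * 1000 / (2 * Mc)
nu = 1.05 * 1000 / (2 * 6886)
nu = 1050.0 / 13772
nu = 0.0762 mol/L

0.0762 mol/L


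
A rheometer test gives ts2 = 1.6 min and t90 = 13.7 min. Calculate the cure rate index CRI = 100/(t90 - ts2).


CRI = 100 / (t90 - ts2)
= 100 / (13.7 - 1.6)
= 100 / 12.1
= 8.26 min^-1

8.26 min^-1


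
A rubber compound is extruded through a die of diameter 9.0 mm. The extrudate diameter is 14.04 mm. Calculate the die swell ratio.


Die swell ratio = D_extrudate / D_die
= 14.04 / 9.0
= 1.56

Die swell = 1.56


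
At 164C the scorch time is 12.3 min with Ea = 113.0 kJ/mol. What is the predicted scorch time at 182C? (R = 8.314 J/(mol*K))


Convert temperatures: T1 = 164 + 273.15 = 437.15 K, T2 = 182 + 273.15 = 455.15 K
ts2_new = 12.3 * exp(113000 / 8.314 * (1/455.15 - 1/437.15))
1/T2 - 1/T1 = -9.0466e-05
ts2_new = 3.6 min

3.6 min


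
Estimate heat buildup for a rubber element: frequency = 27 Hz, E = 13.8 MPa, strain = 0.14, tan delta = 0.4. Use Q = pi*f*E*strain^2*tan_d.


Q = pi * f * E * strain^2 * tan_d
= pi * 27 * 13.8 * 0.14^2 * 0.4
= pi * 27 * 13.8 * 0.0196 * 0.4
= 9.1772

Q = 9.1772


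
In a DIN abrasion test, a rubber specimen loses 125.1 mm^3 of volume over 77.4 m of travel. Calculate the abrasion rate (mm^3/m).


Rate = volume_loss / distance
= 125.1 / 77.4
= 1.616 mm^3/m

1.616 mm^3/m


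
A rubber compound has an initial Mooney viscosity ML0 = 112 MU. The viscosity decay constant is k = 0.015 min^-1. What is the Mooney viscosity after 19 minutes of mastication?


ML = ML0 * exp(-k * t)
ML = 112 * exp(-0.015 * 19)
ML = 112 * 0.7520
ML = 84.23 MU

84.23 MU


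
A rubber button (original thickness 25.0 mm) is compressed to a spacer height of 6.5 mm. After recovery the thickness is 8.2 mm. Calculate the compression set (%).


CS = (t0 - recovered) / (t0 - ts) * 100
= (25.0 - 8.2) / (25.0 - 6.5) * 100
= 16.8 / 18.5 * 100
= 90.8%

90.8%


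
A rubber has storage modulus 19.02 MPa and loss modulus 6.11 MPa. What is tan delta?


tan delta = E'' / E'
= 6.11 / 19.02
= 0.3212

tan delta = 0.3212


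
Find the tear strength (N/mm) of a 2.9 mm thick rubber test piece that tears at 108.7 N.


Tear strength = force / thickness
= 108.7 / 2.9
= 37.48 N/mm

37.48 N/mm


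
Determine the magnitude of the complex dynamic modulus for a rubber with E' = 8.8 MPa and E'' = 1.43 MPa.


|E*| = sqrt(E'^2 + E''^2)
= sqrt(8.8^2 + 1.43^2)
= sqrt(77.4400 + 2.0449)
= 8.915 MPa

8.915 MPa


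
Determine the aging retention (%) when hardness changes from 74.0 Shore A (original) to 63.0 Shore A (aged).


Retention = aged / original * 100
= 63.0 / 74.0 * 100
= 85.1%

85.1%


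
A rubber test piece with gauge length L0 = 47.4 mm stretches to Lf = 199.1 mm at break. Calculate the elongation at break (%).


Elongation = (Lf - L0) / L0 * 100
= (199.1 - 47.4) / 47.4 * 100
= 151.7 / 47.4 * 100
= 320.0%

320.0%


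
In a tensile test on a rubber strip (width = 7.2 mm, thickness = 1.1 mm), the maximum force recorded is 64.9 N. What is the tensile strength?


Area = width * thickness = 7.2 * 1.1 = 7.92 mm^2
TS = force / area = 64.9 / 7.92 = 8.19 MPa

8.19 MPa


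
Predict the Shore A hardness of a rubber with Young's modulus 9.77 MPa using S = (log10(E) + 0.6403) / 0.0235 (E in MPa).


log10(E) = 0.0235*S - 0.6403  =>  S = (log10(E) + 0.6403) / 0.0235
log10(9.77) = 0.989895
S = (0.989895 + 0.6403) / 0.0235 = 1.630195 / 0.0235
S = 69.4

Shore A = 69.4


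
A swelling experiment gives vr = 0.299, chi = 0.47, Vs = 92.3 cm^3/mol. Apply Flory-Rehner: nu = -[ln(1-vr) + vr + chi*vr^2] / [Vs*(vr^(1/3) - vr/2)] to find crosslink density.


ln(1 - vr) = ln(1 - 0.299) = -0.3552
Numerator = -((-0.3552) + 0.299 + 0.47 * 0.299^2) = 0.0142
Denominator = 92.3 * (0.299^(1/3) - 0.299/2) = 47.9211
nu = 0.0142 / 47.9211 = 2.9692e-04 mol/cm^3

2.9692e-04 mol/cm^3


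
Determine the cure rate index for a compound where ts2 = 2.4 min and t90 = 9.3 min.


CRI = 100 / (t90 - ts2)
= 100 / (9.3 - 2.4)
= 100 / 6.9
= 14.49 min^-1

14.49 min^-1


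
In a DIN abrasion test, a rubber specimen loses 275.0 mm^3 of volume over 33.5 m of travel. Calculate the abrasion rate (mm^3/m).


Rate = volume_loss / distance
= 275.0 / 33.5
= 8.209 mm^3/m

8.209 mm^3/m


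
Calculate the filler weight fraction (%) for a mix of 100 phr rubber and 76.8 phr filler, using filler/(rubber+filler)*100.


Filler % = filler / (rubber + filler) * 100
= 76.8 / (100 + 76.8) * 100
= 76.8 / 176.8 * 100
= 43.44%

43.44%


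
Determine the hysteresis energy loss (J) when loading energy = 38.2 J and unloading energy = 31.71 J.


Hysteresis loss = loading - unloading
= 38.2 - 31.71
= 6.49 J

6.49 J


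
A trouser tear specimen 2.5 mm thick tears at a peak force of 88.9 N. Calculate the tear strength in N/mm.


Tear strength = force / thickness
= 88.9 / 2.5
= 35.56 N/mm

35.56 N/mm


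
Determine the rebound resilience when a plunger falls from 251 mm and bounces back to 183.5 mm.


Resilience = h_rebound / h_drop * 100
= 183.5 / 251 * 100
= 73.1%

73.1%


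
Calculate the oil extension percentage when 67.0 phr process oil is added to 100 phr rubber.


Oil % = oil / (100 + oil) * 100
= 67.0 / (100 + 67.0) * 100
= 67.0 / 167.0 * 100
= 40.12%

40.12%


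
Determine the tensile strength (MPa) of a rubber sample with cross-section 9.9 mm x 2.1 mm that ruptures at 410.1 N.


Area = width * thickness = 9.9 * 2.1 = 20.79 mm^2
TS = force / area = 410.1 / 20.79 = 19.73 MPa

19.73 MPa


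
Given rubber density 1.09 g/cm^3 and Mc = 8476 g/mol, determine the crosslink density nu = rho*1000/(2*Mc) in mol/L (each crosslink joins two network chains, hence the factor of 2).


nu = rho * 1000 / (2 * Mc)
nu = 1.09 * 1000 / (2 * 8476)
nu = 1090.0 / 16952
nu = 0.0643 mol/L

0.0643 mol/L


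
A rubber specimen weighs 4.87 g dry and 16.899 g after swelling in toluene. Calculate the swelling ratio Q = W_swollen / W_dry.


Q = W_swollen / W_dry
Q = 16.899 / 4.87
Q = 3.47

Q = 3.47


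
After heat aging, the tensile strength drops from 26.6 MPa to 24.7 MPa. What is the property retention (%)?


Retention = aged / original * 100
= 24.7 / 26.6 * 100
= 92.9%

92.9%


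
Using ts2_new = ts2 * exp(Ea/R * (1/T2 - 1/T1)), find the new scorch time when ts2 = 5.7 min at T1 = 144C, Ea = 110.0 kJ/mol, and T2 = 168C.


Convert temperatures: T1 = 144 + 273.15 = 417.15 K, T2 = 168 + 273.15 = 441.15 K
ts2_new = 5.7 * exp(110000 / 8.314 * (1/441.15 - 1/417.15))
1/T2 - 1/T1 = -1.3042e-04
ts2_new = 1.02 min

1.02 min


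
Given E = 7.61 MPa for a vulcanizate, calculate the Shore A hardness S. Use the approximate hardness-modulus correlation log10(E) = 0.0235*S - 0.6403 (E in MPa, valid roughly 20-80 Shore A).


log10(E) = 0.0235*S - 0.6403  =>  S = (log10(E) + 0.6403) / 0.0235
log10(7.61) = 0.881385
S = (0.881385 + 0.6403) / 0.0235 = 1.521685 / 0.0235
S = 64.8

Shore A = 64.8


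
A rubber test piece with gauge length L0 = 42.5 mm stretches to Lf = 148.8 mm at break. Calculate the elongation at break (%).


Elongation = (Lf - L0) / L0 * 100
= (148.8 - 42.5) / 42.5 * 100
= 106.3 / 42.5 * 100
= 250.1%

250.1%


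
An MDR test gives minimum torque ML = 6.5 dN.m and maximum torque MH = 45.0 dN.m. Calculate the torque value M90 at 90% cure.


M90 = ML + 0.9 * (MH - ML)
M90 = 6.5 + 0.9 * (45.0 - 6.5)
M90 = 6.5 + 0.9 * 38.5
M90 = 41.15 dN.m

41.15 dN.m


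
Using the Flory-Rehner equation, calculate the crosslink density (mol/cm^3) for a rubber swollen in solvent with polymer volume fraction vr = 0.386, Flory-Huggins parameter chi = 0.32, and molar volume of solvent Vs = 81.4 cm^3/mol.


ln(1 - vr) = ln(1 - 0.386) = -0.4878
Numerator = -((-0.4878) + 0.386 + 0.32 * 0.386^2) = 0.0541
Denominator = 81.4 * (0.386^(1/3) - 0.386/2) = 43.5578
nu = 0.0541 / 43.5578 = 0.0012 mol/cm^3

0.0012 mol/cm^3


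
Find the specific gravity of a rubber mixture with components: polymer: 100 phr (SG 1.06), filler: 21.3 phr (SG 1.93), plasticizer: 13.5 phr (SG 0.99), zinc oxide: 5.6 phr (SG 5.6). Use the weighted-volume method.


Sum of weights = 140.4
Volume contributions:
  polymer: 100/1.06 = 94.3396
  filler: 21.3/1.93 = 11.0363
  plasticizer: 13.5/0.99 = 13.6364
  zinc oxide: 5.6/5.6 = 1.0000
Sum of volumes = 120.0123
SG = 140.4 / 120.0123 = 1.17

SG = 1.17


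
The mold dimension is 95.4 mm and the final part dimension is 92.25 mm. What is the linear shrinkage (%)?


Shrinkage = (mold - part) / mold * 100
= (95.4 - 92.25) / 95.4 * 100
= 3.15 / 95.4 * 100
= 3.3%

3.3%


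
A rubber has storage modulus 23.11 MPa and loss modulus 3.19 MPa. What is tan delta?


tan delta = E'' / E'
= 3.19 / 23.11
= 0.138

tan delta = 0.138


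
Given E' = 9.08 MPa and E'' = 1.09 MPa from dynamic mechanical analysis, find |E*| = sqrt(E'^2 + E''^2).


|E*| = sqrt(E'^2 + E''^2)
= sqrt(9.08^2 + 1.09^2)
= sqrt(82.4464 + 1.1881)
= 9.145 MPa

9.145 MPa


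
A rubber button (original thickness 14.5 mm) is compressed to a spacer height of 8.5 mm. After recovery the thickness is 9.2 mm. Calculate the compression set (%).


CS = (t0 - recovered) / (t0 - ts) * 100
= (14.5 - 9.2) / (14.5 - 8.5) * 100
= 5.3 / 6.0 * 100
= 88.3%

88.3%


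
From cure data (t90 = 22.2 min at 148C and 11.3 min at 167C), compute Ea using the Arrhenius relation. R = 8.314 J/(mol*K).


T1 = 421.15 K, T2 = 440.15 K
1/T1 - 1/T2 = 1.0250e-04
ln(t1/t2) = ln(22.2/11.3) = 0.6753
Ea = 8.314 * 0.6753 / 1.0250e-04 = 54775.1995 J/mol
Ea = 54.78 kJ/mol

54.78 kJ/mol


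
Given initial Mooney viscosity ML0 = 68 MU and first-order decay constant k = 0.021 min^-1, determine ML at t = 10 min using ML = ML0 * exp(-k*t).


ML = ML0 * exp(-k * t)
ML = 68 * exp(-0.021 * 10)
ML = 68 * 0.8106
ML = 55.12 MU

55.12 MU


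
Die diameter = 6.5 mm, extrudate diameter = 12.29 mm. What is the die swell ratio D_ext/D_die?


Die swell ratio = D_extrudate / D_die
= 12.29 / 6.5
= 1.891

Die swell = 1.891


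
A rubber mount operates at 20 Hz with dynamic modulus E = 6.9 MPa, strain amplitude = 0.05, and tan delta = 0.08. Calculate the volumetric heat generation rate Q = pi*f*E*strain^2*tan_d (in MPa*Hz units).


Q = pi * f * E * strain^2 * tan_d
= pi * 20 * 6.9 * 0.05^2 * 0.08
= pi * 20 * 6.9 * 0.0025 * 0.08
= 0.0867

Q = 0.0867


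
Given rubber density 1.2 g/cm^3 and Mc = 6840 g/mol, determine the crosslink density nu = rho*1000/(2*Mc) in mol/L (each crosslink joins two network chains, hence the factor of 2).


nu = rho * 1000 / (2 * Mc)
nu = 1.2 * 1000 / (2 * 6840)
nu = 1200.0 / 13680
nu = 0.0877 mol/L

0.0877 mol/L


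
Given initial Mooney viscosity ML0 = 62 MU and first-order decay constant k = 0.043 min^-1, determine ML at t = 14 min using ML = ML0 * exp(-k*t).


ML = ML0 * exp(-k * t)
ML = 62 * exp(-0.043 * 14)
ML = 62 * 0.5477
ML = 33.96 MU

33.96 MU


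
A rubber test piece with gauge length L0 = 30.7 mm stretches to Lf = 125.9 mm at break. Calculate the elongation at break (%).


Elongation = (Lf - L0) / L0 * 100
= (125.9 - 30.7) / 30.7 * 100
= 95.2 / 30.7 * 100
= 310.1%

310.1%


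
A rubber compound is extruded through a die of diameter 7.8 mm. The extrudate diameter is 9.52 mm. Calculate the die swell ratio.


Die swell ratio = D_extrudate / D_die
= 9.52 / 7.8
= 1.221

Die swell = 1.221


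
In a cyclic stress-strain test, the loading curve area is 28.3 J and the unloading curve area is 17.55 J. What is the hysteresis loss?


Hysteresis loss = loading - unloading
= 28.3 - 17.55
= 10.75 J

10.75 J


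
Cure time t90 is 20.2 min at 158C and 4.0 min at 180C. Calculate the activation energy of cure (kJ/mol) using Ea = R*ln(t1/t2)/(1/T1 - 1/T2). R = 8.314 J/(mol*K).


T1 = 431.15 K, T2 = 453.15 K
1/T1 - 1/T2 = 1.1260e-04
ln(t1/t2) = ln(20.2/4.0) = 1.6194
Ea = 8.314 * 1.6194 / 1.1260e-04 = 119566.2741 J/mol
Ea = 119.57 kJ/mol

119.57 kJ/mol


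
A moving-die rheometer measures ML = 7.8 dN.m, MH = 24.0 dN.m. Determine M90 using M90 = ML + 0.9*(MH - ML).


M90 = ML + 0.9 * (MH - ML)
M90 = 7.8 + 0.9 * (24.0 - 7.8)
M90 = 7.8 + 0.9 * 16.2
M90 = 22.38 dN.m

22.38 dN.m


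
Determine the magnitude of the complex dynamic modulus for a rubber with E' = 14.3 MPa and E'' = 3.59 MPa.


|E*| = sqrt(E'^2 + E''^2)
= sqrt(14.3^2 + 3.59^2)
= sqrt(204.4900 + 12.8881)
= 14.744 MPa

14.744 MPa


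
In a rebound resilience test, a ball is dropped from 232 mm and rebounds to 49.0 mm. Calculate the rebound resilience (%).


Resilience = h_rebound / h_drop * 100
= 49.0 / 232 * 100
= 21.1%

21.1%


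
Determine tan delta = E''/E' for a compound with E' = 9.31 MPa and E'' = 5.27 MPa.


tan delta = E'' / E'
= 5.27 / 9.31
= 0.5661

tan delta = 0.5661


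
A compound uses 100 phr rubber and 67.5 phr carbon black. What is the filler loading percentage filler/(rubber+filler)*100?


Filler % = filler / (rubber + filler) * 100
= 67.5 / (100 + 67.5) * 100
= 67.5 / 167.5 * 100
= 40.3%

40.3%


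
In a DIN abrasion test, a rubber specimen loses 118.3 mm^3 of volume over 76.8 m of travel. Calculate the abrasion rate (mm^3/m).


Rate = volume_loss / distance
= 118.3 / 76.8
= 1.54 mm^3/m

1.54 mm^3/m


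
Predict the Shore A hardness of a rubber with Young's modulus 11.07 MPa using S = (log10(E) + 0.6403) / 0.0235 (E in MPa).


log10(E) = 0.0235*S - 0.6403  =>  S = (log10(E) + 0.6403) / 0.0235
log10(11.07) = 1.044148
S = (1.044148 + 0.6403) / 0.0235 = 1.684448 / 0.0235
S = 71.7

Shore A = 71.7


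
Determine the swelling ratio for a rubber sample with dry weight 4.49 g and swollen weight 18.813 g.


Q = W_swollen / W_dry
Q = 18.813 / 4.49
Q = 4.19

Q = 4.19


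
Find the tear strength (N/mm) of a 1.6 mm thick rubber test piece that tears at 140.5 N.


Tear strength = force / thickness
= 140.5 / 1.6
= 87.81 N/mm

87.81 N/mm
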